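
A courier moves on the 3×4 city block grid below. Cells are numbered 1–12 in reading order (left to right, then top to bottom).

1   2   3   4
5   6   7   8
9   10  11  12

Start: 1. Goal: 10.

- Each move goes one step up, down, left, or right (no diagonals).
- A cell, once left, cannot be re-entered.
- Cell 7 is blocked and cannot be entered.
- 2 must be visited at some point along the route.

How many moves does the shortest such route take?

Any route passes through 2 somewhere between 1 and 10. Summing Manhattan distances along the two legs (1 → 2 → 10) gives a lower bound of 1 + 2 = 3 moves.
A route of 3 moves achieves this: 1 → 2 → 6 → 10.
Since 3 matches the lower bound, it is optimal.

3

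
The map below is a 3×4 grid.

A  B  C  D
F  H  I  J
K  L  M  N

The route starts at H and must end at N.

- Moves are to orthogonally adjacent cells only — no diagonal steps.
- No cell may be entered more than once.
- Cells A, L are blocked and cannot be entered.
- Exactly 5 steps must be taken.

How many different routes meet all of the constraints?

4

Need simple routes of exactly 5 moves from H to N (Manhattan distance 3, so 1 moves are spent on a detour and 1 undoing it).
Enumerating: H B C I M N | H B C I J N | H B C D J N | H I C D J N.
That gives 4 routes.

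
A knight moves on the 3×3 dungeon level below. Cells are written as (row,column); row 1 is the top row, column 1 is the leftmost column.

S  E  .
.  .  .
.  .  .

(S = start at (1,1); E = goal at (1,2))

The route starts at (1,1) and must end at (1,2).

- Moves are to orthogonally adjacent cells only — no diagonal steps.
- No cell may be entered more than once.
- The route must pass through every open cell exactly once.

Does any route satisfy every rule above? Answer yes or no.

Colour the cells like a checkerboard: each orthogonal step flips colour, so a Hamiltonian route alternates colours. Here there are 5 cells of one colour and 4 of the other, with start on the opposite colour to the goal — the counts and endpoints can't be arranged into an alternating sequence of length 9, so no Hamiltonian route exists.

no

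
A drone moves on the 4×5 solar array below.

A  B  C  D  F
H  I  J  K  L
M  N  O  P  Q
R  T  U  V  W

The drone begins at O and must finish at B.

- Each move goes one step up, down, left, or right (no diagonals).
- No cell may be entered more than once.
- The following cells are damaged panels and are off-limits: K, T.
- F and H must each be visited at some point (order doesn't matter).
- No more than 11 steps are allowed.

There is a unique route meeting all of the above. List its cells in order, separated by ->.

The 11-move cap with required stops at F, H leaves no slack for detours.
Route from O: 2× right (reaching Q), 2× up (reaching F), 2× left (reaching C), down to J, 2× left (reaching H), up to A, right to B — 11 moves in all.
Check: all required cells visited; 11 ≤ 11 moves.

O -> P -> Q -> L -> F -> D -> C -> J -> I -> H -> A -> B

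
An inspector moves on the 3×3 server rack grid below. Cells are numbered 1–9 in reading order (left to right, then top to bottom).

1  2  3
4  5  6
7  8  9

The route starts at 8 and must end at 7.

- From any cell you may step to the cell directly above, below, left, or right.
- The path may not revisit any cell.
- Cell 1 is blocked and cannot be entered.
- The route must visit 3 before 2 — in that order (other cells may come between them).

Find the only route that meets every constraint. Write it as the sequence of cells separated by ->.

8 -> 9 -> 6 -> 3 -> 2 -> 5 -> 4 -> 7

The waypoints must appear in the order 3, 2, with no cell reused.
Route from 8: right 1 to 9, up 2 to 3, left 1 to 2, down 1 to 5, left 1 to 4, down 1 to 7 — 7 moves in all.
Check: order respected (3 at step 3, 2 at step 4).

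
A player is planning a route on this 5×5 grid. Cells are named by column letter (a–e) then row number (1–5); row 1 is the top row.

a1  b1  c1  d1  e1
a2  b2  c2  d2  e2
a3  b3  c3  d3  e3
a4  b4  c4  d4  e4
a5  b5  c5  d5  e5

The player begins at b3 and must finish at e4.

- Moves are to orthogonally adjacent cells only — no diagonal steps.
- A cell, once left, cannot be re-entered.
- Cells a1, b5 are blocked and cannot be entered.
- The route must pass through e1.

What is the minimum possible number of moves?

8

Any route passes through e1 somewhere between b3 and e4. Summing Manhattan distances along the two legs (b3 → e1 → e4) gives a lower bound of 5 + 3 = 8 moves.
A route of 8 moves achieves this: b3 → b2 → b1 → c1 → d1 → e1 → e2 → e3 → e4.
Since 8 matches the lower bound, it is optimal.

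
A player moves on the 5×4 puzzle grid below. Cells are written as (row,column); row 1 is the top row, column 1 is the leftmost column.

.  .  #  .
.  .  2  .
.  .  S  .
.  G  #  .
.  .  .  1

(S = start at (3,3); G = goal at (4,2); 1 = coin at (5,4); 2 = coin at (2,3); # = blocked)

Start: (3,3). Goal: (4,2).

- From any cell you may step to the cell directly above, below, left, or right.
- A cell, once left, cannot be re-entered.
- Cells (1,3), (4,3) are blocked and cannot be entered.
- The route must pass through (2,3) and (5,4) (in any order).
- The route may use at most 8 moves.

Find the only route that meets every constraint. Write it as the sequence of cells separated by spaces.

The 8-move cap with required stops at (2,3), (5,4) leaves no slack for detours.
Route from (3,3): up to (2,3), right to (2,4), 3× down (reaching (5,4)), 2× left (reaching (5,2)), up to (4,2) — 8 moves in all.
Check: all required cells visited; 8 ≤ 8 moves.

(3,3) (2,3) (2,4) (3,4) (4,4) (5,4) (5,3) (5,2) (4,2)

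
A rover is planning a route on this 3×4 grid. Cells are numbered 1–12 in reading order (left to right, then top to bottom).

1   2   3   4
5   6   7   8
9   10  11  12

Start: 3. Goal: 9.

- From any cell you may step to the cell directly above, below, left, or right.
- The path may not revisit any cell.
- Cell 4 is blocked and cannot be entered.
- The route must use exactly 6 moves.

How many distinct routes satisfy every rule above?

5

Need simple routes of exactly 6 moves from 3 to 9 (Manhattan distance 4, so 1 moves are spent on a detour and 1 undoing it).
Enumerating: 3 7 11 10 6 5 9 | 3 7 6 2 1 5 9 | 3 7 8 12 11 10 9 | 3 2 6 7 11 10 9 | 3 2 1 5 6 10 9.
That gives 5 routes.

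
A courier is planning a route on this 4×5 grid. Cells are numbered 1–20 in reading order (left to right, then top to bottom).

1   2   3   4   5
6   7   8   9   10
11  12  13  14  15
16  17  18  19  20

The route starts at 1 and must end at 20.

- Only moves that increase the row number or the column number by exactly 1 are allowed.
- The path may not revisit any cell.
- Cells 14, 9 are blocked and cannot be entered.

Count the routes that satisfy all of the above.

A right/down-only route from 1 to 20 makes exactly 3 down-moves and 4 right-moves in some order.
With no other constraints that would be C(7,3) = 35 routes.
Subtract routes through each blocked cell (inclusion–exclusion for overlaps): − through 9: 12 − through 14: 20 + through 9&14: 8 → 11.
That gives 11 routes.

11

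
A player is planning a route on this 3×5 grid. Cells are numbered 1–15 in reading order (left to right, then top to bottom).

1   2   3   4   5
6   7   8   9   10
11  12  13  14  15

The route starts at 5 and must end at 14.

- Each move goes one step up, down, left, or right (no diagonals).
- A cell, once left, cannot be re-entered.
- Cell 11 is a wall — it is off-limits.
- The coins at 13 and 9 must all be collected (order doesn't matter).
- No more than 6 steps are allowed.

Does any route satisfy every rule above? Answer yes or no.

One route that works: 5 → 10 → 9 → 8 → 13 → 14.

yes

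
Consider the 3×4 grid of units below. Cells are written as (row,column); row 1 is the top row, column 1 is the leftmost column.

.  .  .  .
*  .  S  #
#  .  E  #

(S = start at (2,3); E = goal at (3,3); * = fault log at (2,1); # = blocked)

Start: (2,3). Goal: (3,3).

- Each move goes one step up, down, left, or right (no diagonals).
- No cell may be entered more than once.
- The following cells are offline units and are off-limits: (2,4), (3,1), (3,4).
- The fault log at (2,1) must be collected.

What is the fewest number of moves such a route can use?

7

Any route passes through (2,1) somewhere between (2,3) and (3,3). Summing Manhattan distances along the two legs ((2,3) → (2,1) → (3,3)) gives a lower bound of 2 + 3 = 5 moves.
The shortest route satisfying every rule uses 7 moves: (2,3) → (1,3) → (1,2) → (1,1) → (2,1) → (2,2) → (3,2) → (3,3).
The bound of 5 isn't tight here; checking systematically, no route of length 5 through 6 satisfies every constraint, so 7 is the minimum.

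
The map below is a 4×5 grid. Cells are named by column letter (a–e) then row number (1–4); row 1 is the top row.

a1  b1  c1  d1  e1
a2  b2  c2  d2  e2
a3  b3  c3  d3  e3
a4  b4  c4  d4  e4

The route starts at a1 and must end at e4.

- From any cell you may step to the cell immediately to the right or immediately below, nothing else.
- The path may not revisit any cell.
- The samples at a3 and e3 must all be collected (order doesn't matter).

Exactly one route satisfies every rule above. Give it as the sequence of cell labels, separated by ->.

Moves only go right or down, so the column and row indices never decrease.
Route from a1: 2× down (reaching a3), 4× right (reaching e3), down to e4 — 7 moves in all.
Check: all required cells visited.

a1 -> a2 -> a3 -> b3 -> c3 -> d3 -> e3 -> e4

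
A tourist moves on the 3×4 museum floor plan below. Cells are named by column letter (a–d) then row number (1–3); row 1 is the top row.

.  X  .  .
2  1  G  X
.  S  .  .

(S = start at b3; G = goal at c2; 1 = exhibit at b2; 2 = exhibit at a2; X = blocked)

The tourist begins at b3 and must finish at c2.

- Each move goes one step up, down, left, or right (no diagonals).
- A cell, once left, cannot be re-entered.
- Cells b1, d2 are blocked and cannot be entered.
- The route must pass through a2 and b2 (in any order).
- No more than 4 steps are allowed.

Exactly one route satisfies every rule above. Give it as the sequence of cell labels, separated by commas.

b3, a3, a2, b2, c2

Any route must reach a2 and b2 and still end at c2 within 4 moves, so the order of the required stops is forced.
Route from b3: left 1 to a3, up 1 to a2, right 2 to c2 — 4 moves in all.
Check: all required cells visited; 4 ≤ 4 moves.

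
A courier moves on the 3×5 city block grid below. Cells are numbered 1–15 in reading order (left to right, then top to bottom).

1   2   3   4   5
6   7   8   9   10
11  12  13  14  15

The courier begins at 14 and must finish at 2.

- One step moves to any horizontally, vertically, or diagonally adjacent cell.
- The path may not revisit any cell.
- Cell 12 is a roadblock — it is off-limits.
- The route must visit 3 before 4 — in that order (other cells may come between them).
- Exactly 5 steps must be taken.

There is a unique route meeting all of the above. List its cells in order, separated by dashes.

14 - 9 - 3 - 4 - 8 - 2

The waypoints must appear in the order 3, 4, with no cell reused.
Route from 14: up to 9, up-left to 3, right to 4, down-left to 8, up-left to 2 — 5 moves in all.
Check: order respected (3 at step 2, 4 at step 3); 5 moves as required.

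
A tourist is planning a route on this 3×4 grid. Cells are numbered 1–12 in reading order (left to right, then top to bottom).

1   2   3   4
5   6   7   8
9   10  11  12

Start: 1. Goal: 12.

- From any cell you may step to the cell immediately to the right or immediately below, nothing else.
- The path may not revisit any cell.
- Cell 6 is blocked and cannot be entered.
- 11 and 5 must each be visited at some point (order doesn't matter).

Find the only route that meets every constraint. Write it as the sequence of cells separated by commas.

Moves only go right or down, so the column and row indices never decrease.
Route from 1: 2× down (reaching 9), 3× right (reaching 12) — 5 moves in all.
Check: all required cells visited.

1, 5, 9, 10, 11, 12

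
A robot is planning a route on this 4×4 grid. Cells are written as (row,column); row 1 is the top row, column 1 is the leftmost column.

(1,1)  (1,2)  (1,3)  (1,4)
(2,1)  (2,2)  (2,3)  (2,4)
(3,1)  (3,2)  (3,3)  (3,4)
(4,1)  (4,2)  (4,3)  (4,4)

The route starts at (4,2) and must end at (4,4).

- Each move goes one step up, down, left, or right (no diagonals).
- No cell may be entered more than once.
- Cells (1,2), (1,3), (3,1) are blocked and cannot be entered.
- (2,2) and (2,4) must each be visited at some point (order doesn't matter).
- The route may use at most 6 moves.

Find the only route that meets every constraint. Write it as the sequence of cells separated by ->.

(4,2) -> (3,2) -> (2,2) -> (2,3) -> (2,4) -> (3,4) -> (4,4)

The 6-move cap with required stops at (2,2), (2,4) leaves no slack for detours.
Route from (4,2): 2× up (reaching (2,2)), 2× right (reaching (2,4)), 2× down (reaching (4,4)) — 6 moves in all.
Check: all required cells visited; 6 ≤ 6 moves.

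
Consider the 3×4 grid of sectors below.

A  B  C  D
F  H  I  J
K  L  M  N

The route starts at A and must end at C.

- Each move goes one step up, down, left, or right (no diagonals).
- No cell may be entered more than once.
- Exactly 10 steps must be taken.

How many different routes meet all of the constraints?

5

Need simple routes of exactly 10 moves from A to C (Manhattan distance 2, so 4 moves are spent on a detour and 4 undoing it).
Enumerating: A F K L H I M N J D C | A F K L M N J I H B C | A B H F K L M I J D C | A B H F K L M N J D C | A B H F K L M N J I C.
That gives 5 routes.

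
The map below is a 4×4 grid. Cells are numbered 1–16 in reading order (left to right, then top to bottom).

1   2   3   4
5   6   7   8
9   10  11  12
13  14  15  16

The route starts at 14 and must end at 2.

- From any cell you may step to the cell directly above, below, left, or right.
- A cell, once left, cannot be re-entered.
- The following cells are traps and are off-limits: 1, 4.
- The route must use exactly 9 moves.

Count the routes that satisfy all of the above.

9

Need simple routes of exactly 9 moves from 14 to 2 (Manhattan distance 3, so 3 moves are spent on a detour and 3 undoing it).
Branch systematically from the start, pruning whenever the remaining move budget drops below the Manhattan distance to 2 or differs from it in parity. Grouping the completions by first move — via 10: 2; via 13: 3; via 15: 4 — and summing: 2 + 3 + 4 = 9.
That gives 9 routes.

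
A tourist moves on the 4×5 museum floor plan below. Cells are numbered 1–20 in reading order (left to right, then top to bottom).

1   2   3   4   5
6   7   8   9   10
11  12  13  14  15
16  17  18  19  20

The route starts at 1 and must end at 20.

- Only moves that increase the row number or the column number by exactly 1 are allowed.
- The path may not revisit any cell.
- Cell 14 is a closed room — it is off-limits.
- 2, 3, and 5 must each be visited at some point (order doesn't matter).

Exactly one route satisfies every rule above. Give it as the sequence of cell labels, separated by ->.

Moves only go right or down, so the column and row indices never decrease.
Route from 1: right 4 to 5, down 3 to 20 — 7 moves in all.
Check: all required cells visited.

1 -> 2 -> 3 -> 4 -> 5 -> 10 -> 15 -> 20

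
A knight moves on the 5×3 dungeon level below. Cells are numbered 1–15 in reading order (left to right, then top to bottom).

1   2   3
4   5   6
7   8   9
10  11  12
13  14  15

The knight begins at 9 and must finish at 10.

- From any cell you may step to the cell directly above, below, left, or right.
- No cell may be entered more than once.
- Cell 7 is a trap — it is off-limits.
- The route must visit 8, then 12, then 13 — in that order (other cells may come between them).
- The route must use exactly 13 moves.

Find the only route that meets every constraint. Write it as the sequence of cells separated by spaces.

The waypoints must appear in the order 8, 12, 13, with no cell reused.
Route from 9: 2× up (reaching 3), 2× left (reaching 1), down to 4, right to 5, 2× down (reaching 11), right to 12, down to 15, 2× left (reaching 13), up to 10 — 13 moves in all.
Check: order respected (8 at step 7, 12 at step 9, 13 at step 12); 13 moves as required.

9 6 3 2 1 4 5 8 11 12 15 14 13 10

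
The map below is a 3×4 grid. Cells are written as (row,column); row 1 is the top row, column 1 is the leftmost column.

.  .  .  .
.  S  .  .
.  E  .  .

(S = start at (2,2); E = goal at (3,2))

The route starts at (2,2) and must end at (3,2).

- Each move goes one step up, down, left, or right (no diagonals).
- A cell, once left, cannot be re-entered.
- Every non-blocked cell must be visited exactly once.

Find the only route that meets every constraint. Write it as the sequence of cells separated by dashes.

Need to visit all 12 open cells exactly once, starting at (2,2) and ending at (3,2).
Cell (3,1) has only two open neighbours ((2,1) and (3,2)), so the path must pass straight through it: one of those is the cell it's entered from and the other is where it exits.
Route from (2,2): right to (2,3), down to (3,3), right to (3,4), 2× up (reaching (1,4)), 3× left (reaching (1,1)), 2× down (reaching (3,1)), right to (3,2) — 11 moves in all.
Check: all 12 open cells covered.

(2,2) - (2,3) - (3,3) - (3,4) - (2,4) - (1,4) - (1,3) - (1,2) - (1,1) - (2,1) - (3,1) - (3,2)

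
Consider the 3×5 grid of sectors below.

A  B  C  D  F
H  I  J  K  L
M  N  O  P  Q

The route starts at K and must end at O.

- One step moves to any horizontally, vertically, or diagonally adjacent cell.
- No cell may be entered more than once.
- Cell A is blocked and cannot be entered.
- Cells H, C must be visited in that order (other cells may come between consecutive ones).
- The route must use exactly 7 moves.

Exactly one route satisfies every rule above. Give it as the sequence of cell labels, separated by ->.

K -> J -> N -> H -> B -> C -> I -> O

The waypoints must appear in the order H, C, with no cell reused.
Route from K: left 1 to J, down-left 1 to N, up-left 1 to H, up-right 1 to B, right 1 to C, down-left 1 to I, down-right 1 to O — 7 moves in all.
Check: order respected (H at step 3, C at step 5); 7 moves as required.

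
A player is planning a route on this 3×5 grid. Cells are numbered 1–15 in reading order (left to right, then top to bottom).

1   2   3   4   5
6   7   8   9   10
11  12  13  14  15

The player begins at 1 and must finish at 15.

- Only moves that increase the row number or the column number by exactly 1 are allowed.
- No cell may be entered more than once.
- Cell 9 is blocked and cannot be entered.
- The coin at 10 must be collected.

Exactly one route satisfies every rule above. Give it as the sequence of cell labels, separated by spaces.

Moves only go right or down, so the column and row indices never decrease.
Route from 1: right 4 to 5, down 2 to 15 — 6 moves in all.
Check: all required cells visited.

1 2 3 4 5 10 15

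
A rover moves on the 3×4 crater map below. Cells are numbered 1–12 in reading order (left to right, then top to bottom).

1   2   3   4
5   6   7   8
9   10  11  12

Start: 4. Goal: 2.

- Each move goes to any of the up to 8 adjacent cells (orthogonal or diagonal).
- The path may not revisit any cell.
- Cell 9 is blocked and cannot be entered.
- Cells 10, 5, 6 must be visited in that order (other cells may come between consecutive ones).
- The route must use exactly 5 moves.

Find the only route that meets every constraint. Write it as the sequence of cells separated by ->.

4 -> 7 -> 10 -> 5 -> 6 -> 2

The waypoints must appear in the order 10, 5, 6, with no cell reused.
Route from 4: down-left 2 to 10, up-left 1 to 5, right 1 to 6, up 1 to 2 — 5 moves in all.
Check: order respected (10 at step 2, 5 at step 3, 6 at step 4); 5 moves as required.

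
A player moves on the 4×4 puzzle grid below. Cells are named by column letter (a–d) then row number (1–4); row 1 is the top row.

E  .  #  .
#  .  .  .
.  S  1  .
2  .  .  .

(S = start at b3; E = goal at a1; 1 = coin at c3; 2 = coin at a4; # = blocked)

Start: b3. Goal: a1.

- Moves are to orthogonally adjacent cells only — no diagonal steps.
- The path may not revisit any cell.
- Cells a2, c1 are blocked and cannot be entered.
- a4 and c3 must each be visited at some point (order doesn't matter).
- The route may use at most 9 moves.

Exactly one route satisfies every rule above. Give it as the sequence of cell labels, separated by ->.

The budget equals the shortest possible length, so every move has to be on a shortest route through the required cells.
Route from b3: left 1 to a3, down 1 to a4, right 2 to c4, up 2 to c2, left 1 to b2, up 1 to b1, left 1 to a1 — 9 moves in all.
Check: all required cells visited; 9 ≤ 9 moves.

b3 -> a3 -> a4 -> b4 -> c4 -> c3 -> c2 -> b2 -> b1 -> a1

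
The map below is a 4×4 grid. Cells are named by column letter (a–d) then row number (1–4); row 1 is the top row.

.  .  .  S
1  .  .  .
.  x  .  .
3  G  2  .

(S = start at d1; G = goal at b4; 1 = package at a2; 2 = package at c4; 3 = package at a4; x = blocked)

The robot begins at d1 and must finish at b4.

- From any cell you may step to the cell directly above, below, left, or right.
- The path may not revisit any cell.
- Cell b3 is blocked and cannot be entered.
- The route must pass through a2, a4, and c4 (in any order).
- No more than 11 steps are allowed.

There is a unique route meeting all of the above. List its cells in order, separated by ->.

d1 -> d2 -> d3 -> d4 -> c4 -> c3 -> c2 -> b2 -> a2 -> a3 -> a4 -> b4

The budget equals the shortest possible length, so every move has to be on a shortest route through the required cells.
Route from d1: 3× down (reaching d4), left to c4, 2× up (reaching c2), 2× left (reaching a2), 2× down (reaching a4), right to b4 — 11 moves in all.
Check: all required cells visited; 11 ≤ 11 moves.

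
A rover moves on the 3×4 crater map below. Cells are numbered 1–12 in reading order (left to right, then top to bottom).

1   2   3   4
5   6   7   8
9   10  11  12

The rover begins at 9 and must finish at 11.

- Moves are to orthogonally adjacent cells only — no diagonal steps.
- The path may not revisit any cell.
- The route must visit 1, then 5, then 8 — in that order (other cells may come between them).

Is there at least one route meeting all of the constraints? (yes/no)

Ignoring the required order, 9 revisit-free routes from 9 to 11 pass through all of 1, 5, and 8; the waypoint orders that occur are 5 → 1 → 8 (9) — never 1 → 5 → 8.

no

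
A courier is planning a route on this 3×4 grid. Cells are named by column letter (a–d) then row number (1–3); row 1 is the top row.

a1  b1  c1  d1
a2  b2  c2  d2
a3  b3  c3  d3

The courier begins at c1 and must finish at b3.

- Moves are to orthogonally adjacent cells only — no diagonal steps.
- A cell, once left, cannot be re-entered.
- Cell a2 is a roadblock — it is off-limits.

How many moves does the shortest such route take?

3

The Manhattan distance from c1 to b3 is |1−3| + |3−2| = 3, so at least 3 moves are needed.
A route of 3 moves achieves this: c1 → c2 → c3 → b3.
Since 3 matches the lower bound, it is optimal.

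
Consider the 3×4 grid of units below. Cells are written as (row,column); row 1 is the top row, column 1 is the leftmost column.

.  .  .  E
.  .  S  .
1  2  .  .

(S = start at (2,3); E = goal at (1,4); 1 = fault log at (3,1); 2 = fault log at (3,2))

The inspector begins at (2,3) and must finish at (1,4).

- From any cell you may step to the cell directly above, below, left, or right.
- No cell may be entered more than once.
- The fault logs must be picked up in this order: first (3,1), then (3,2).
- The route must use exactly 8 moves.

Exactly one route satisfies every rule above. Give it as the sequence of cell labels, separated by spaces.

The waypoints must appear in the order (3,1), (3,2), with no cell reused.
Route from (2,3): 2× left (reaching (2,1)), down to (3,1), 3× right (reaching (3,4)), 2× up (reaching (1,4)) — 8 moves in all.
Check: order respected (1 at step 3, 2 at step 4); 8 moves as required.

(2,3) (2,2) (2,1) (3,1) (3,2) (3,3) (3,4) (2,4) (1,4)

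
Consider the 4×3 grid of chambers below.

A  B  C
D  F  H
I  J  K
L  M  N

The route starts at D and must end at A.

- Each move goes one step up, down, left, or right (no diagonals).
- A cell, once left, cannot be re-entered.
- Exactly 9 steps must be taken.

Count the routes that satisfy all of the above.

Need simple routes of exactly 9 moves from D to A (Manhattan distance 1, so 4 moves are spent on a detour and 4 undoing it).
Branch systematically from the start, pruning whenever the remaining move budget drops below the Manhattan distance to A or differs from it in parity. Grouping the completions by first move — via I: 8; via F: 1 (no valid completion starts via A) — and summing: 8 + 1 = 9.
That gives 9 routes.

9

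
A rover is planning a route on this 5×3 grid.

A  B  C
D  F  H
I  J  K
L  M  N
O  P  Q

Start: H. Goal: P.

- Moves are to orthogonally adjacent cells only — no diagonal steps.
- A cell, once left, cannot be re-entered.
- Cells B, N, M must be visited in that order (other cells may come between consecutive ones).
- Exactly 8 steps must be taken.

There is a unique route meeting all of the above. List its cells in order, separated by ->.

The waypoints must appear in the order B, N, M, with no cell reused.
Route from H: up to C, left to B, 2× down (reaching J), right to K, down to N, left to M, down to P — 8 moves in all.
Check: order respected (B at step 2, N at step 6, M at step 7); 8 moves as required.

H -> C -> B -> F -> J -> K -> N -> M -> P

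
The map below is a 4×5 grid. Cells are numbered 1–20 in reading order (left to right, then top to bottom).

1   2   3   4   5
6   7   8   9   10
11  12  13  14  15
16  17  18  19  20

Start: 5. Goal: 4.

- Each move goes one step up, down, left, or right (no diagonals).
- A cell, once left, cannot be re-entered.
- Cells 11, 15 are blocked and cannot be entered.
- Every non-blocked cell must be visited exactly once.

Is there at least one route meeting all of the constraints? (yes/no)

Cell 16 has only one open neighbour but is neither the start nor the goal, so a Hamiltonian route would have to both enter and leave it through the same neighbour — impossible without revisiting.

no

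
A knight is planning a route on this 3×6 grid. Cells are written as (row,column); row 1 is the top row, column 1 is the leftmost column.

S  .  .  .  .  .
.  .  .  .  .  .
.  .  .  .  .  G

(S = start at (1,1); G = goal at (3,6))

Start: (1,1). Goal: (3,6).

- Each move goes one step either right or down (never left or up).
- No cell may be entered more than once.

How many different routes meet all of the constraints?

A right/down-only route from (1,1) to (3,6) makes exactly 2 down-moves and 5 right-moves in some order.
With no other constraints that would be C(7,2) = 21 routes.
That gives 21 routes.

21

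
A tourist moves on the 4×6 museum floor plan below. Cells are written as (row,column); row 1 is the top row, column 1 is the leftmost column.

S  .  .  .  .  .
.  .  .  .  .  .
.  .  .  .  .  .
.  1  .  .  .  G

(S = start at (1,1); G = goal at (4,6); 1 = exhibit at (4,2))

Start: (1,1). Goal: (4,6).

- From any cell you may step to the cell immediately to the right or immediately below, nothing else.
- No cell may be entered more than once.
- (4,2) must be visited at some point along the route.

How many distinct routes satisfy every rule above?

4

A right/down-only route from (1,1) to (4,6) makes exactly 3 down-moves and 5 right-moves in some order.
With no other constraints that would be C(8,3) = 56 routes.
Split at (4,2) and multiply the segment counts: (1,1)→(4,2): 4; (4,2)→(4,6): 1; product = 4.
That gives 4 routes.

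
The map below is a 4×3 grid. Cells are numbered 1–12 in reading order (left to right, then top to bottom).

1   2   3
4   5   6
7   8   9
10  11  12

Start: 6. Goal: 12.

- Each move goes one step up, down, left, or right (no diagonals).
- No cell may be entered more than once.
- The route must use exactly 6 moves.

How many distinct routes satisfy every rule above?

7

Need simple routes of exactly 6 moves from 6 to 12 (Manhattan distance 2, so 2 moves are spent on a detour and 2 undoing it).
Enumerating: 6 3 2 5 8 11 12 | 6 3 2 5 8 9 12 | 6 9 8 7 10 11 12 | 6 5 8 7 10 11 12 | 6 5 4 7 10 11 12 | 6 5 4 7 8 11 12 | 6 5 4 7 8 9 12.
That gives 7 routes.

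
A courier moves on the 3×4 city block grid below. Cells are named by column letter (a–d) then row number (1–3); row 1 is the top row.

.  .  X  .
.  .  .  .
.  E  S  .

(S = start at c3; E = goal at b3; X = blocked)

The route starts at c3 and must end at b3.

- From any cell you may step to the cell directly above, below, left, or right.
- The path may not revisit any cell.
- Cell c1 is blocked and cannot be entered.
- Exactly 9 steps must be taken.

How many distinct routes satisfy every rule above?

Need simple routes of exactly 9 moves from c3 to b3 (Manhattan distance 1, so 4 moves are spent on a detour and 4 undoing it).
Enumerating: c3 d3 d2 c2 b2 b1 a1 a2 a3 b3.
That gives 1 route.

1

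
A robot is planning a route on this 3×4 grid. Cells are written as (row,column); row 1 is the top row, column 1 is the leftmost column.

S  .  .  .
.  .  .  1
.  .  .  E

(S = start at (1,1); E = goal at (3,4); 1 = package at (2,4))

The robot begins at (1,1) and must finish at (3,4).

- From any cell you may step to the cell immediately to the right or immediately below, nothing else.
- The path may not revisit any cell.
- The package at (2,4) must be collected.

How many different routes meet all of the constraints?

A right/down-only route from (1,1) to (3,4) makes exactly 2 down-moves and 3 right-moves in some order.
With no other constraints that would be C(5,2) = 10 routes.
Split at (2,4) and multiply the segment counts: (1,1)→(2,4): 4; (2,4)→(3,4): 1; product = 4.
That gives 4 routes.

4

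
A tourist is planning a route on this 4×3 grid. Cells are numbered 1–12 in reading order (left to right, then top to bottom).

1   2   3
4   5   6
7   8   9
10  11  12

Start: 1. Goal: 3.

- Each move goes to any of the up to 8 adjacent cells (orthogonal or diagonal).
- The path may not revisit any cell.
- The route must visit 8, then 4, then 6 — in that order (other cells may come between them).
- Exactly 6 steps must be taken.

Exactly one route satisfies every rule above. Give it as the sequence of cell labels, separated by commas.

1, 5, 8, 4, 2, 6, 3

The waypoints must appear in the order 8, 4, 6, with no cell reused.
Route from 1: down-right to 5, down to 8, up-left to 4, up-right to 2, down-right to 6, up to 3 — 6 moves in all.
Check: order respected (8 at step 2, 4 at step 3, 6 at step 5); 6 moves as required.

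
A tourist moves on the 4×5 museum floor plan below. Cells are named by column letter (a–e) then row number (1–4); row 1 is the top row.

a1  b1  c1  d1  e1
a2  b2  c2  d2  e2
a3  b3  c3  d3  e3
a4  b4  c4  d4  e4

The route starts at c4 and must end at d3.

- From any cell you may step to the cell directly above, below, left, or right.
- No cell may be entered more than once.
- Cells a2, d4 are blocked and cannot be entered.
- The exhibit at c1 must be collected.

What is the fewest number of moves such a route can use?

6

Any route passes through c1 somewhere between c4 and d3. Summing Manhattan distances along the two legs (c4 → c1 → d3) gives a lower bound of 3 + 3 = 6 moves.
A route of 6 moves achieves this: c4 → c3 → c2 → c1 → d1 → d2 → d3.
Since 6 matches the lower bound, it is optimal.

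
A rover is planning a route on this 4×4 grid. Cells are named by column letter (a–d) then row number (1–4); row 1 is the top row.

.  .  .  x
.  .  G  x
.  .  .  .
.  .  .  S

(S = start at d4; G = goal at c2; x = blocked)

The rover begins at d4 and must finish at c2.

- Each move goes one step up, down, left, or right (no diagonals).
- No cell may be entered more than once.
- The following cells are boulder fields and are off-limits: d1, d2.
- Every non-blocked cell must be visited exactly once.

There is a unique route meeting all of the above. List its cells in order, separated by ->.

Need to visit all 14 open cells exactly once, starting at d4 and ending at c2.
Route from d4: up to d3, left to c3, down to c4, 2× left (reaching a4), up to a3, right to b3, up to b2, left to a2, up to a1, 2× right (reaching c1), down to c2 — 13 moves in all.
Check: all 14 open cells covered.

d4 -> d3 -> c3 -> c4 -> b4 -> a4 -> a3 -> b3 -> b2 -> a2 -> a1 -> b1 -> c1 -> c2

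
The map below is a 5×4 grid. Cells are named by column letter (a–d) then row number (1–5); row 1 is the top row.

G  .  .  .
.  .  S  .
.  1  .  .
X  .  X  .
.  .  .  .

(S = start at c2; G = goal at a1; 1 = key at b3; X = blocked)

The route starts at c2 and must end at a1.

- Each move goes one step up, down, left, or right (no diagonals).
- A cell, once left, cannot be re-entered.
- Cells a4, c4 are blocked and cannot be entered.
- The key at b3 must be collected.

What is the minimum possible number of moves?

5

Any route passes through b3 somewhere between c2 and a1. Summing Manhattan distances along the two legs (c2 → b3 → a1) gives a lower bound of 2 + 3 = 5 moves.
A route of 5 moves achieves this: c2 → c3 → b3 → b2 → b1 → a1.
Since 5 matches the lower bound, it is optimal.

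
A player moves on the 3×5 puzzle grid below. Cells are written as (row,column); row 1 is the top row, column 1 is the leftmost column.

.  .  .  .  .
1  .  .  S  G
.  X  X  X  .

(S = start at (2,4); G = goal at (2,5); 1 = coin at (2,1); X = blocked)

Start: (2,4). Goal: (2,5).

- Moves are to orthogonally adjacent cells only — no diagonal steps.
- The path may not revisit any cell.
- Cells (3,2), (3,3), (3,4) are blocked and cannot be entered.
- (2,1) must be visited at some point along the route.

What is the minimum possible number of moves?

Any route passes through (2,1) somewhere between (2,4) and (2,5). Summing Manhattan distances along the two legs ((2,4) → (2,1) → (2,5)) gives a lower bound of 3 + 4 = 7 moves.
The shortest route satisfying every rule uses 9 moves: (2,4) → (2,3) → (2,2) → (2,1) → (1,1) → (1,2) → (1,3) → (1,4) → (1,5) → (2,5).
The no-revisit rule (legs can't share cells) pushes the minimum above the 7-move bound; an exhaustive check rules out every length from 7 to 8, leaving 9 as the minimum.

9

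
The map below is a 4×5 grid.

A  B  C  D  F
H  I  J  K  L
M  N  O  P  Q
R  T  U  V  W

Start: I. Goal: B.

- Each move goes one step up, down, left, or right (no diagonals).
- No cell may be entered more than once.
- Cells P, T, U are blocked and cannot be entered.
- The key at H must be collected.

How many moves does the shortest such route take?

Any route passes through H somewhere between I and B. Summing Manhattan distances along the two legs (I → H → B) gives a lower bound of 1 + 2 = 3 moves.
A route of 3 moves achieves this: I → H → A → B.
Since 3 matches the lower bound, it is optimal.

3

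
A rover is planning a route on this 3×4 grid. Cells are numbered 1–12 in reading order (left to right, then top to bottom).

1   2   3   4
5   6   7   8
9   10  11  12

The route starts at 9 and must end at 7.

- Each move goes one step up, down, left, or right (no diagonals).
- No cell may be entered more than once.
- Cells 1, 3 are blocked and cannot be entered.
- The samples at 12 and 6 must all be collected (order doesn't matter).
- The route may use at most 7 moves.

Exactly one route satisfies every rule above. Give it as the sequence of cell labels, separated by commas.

The 7-move cap with required stops at 12, 6 leaves no slack for detours.
Route from 9: up to 5, right to 6, down to 10, 2× right (reaching 12), up to 8, left to 7 — 7 moves in all.
Check: all required cells visited; 7 ≤ 7 moves.

9, 5, 6, 10, 11, 12, 8, 7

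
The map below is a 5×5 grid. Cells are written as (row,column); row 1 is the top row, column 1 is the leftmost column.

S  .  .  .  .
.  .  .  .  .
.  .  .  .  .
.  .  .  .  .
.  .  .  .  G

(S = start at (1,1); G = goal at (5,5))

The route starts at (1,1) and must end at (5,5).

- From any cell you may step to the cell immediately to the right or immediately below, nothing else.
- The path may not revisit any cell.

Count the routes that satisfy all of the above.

A right/down-only route from (1,1) to (5,5) makes exactly 4 down-moves and 4 right-moves in some order.
With no other constraints that would be C(8,4) = 70 routes.
That gives 70 routes.

70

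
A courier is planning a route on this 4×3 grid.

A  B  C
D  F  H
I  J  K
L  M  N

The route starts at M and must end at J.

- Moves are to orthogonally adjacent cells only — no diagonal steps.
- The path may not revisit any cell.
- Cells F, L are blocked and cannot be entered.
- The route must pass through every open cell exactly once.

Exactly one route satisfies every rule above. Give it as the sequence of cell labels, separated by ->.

Need to visit all 10 open cells exactly once, starting at M and ending at J.
Route from M: right to N, 3× up (reaching C), 2× left (reaching A), 2× down (reaching I), right to J — 9 moves in all.
Check: all 10 open cells covered.

M -> N -> K -> H -> C -> B -> A -> D -> I -> J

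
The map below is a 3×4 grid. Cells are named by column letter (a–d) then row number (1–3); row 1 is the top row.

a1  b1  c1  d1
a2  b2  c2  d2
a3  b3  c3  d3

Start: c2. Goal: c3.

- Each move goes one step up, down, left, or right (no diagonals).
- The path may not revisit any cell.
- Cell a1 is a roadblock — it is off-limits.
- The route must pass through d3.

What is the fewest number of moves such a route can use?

3

Any route passes through d3 somewhere between c2 and c3. Summing Manhattan distances along the two legs (c2 → d3 → c3) gives a lower bound of 2 + 1 = 3 moves.
A route of 3 moves achieves this: c2 → d2 → d3 → c3.
Since 3 matches the lower bound, it is optimal.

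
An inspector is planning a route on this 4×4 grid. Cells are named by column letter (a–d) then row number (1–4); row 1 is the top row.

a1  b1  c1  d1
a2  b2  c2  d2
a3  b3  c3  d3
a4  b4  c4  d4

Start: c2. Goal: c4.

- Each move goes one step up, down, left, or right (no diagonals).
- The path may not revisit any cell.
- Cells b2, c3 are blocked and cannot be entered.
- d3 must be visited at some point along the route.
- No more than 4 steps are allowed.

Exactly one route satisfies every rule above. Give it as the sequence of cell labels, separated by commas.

c2, d2, d3, d4, c4

The budget equals the shortest possible length, so every move has to be on a shortest route through the required cells.
Route from c2: right 1 to d2, down 2 to d4, left 1 to c4 — 4 moves in all.
Check: all required cells visited; 4 ≤ 4 moves.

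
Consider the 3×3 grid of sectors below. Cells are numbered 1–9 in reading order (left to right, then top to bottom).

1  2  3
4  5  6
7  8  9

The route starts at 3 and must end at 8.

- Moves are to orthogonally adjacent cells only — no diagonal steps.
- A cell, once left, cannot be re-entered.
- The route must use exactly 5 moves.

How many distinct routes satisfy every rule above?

5

Need simple routes of exactly 5 moves from 3 to 8 (Manhattan distance 3, so 1 moves are spent on a detour and 1 undoing it).
Enumerating: 3 6 5 4 7 8 | 3 2 5 4 7 8 | 3 2 5 6 9 8 | 3 2 1 4 7 8 | 3 2 1 4 5 8.
That gives 5 routes.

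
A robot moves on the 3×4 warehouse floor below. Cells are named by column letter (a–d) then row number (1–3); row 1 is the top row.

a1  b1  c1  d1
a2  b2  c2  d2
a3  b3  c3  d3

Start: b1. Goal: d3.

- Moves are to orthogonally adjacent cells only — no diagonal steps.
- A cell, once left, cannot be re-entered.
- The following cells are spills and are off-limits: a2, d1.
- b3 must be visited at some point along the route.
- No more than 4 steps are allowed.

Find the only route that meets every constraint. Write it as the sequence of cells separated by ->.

Any route must reach b3 and still end at d3 within 4 moves, so the order of the required stops is forced.
Route from b1: down 2 to b3, right 2 to d3 — 4 moves in all.
Check: all required cells visited; 4 ≤ 4 moves.

b1 -> b2 -> b3 -> c3 -> d3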